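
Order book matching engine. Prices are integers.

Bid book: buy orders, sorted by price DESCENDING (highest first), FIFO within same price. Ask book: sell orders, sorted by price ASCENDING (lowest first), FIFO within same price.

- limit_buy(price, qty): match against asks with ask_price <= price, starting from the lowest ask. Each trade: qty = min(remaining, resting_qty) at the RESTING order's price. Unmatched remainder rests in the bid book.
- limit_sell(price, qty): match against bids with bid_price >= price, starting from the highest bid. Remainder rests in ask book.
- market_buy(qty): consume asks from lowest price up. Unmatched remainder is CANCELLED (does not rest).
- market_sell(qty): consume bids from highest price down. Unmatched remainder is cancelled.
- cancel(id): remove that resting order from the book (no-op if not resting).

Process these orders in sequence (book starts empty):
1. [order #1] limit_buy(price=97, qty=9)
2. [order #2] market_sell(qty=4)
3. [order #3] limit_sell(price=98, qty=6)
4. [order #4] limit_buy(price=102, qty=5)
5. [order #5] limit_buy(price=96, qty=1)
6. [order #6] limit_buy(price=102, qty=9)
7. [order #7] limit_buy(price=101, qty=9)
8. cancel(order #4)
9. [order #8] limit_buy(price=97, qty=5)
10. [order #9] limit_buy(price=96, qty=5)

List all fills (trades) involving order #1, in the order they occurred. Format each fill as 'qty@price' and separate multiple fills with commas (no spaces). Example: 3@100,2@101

Answer: 4@97

Derivation:
After op 1 [order #1] limit_buy(price=97, qty=9): fills=none; bids=[#1:9@97] asks=[-]
After op 2 [order #2] market_sell(qty=4): fills=#1x#2:4@97; bids=[#1:5@97] asks=[-]
After op 3 [order #3] limit_sell(price=98, qty=6): fills=none; bids=[#1:5@97] asks=[#3:6@98]
After op 4 [order #4] limit_buy(price=102, qty=5): fills=#4x#3:5@98; bids=[#1:5@97] asks=[#3:1@98]
After op 5 [order #5] limit_buy(price=96, qty=1): fills=none; bids=[#1:5@97 #5:1@96] asks=[#3:1@98]
After op 6 [order #6] limit_buy(price=102, qty=9): fills=#6x#3:1@98; bids=[#6:8@102 #1:5@97 #5:1@96] asks=[-]
After op 7 [order #7] limit_buy(price=101, qty=9): fills=none; bids=[#6:8@102 #7:9@101 #1:5@97 #5:1@96] asks=[-]
After op 8 cancel(order #4): fills=none; bids=[#6:8@102 #7:9@101 #1:5@97 #5:1@96] asks=[-]
After op 9 [order #8] limit_buy(price=97, qty=5): fills=none; bids=[#6:8@102 #7:9@101 #1:5@97 #8:5@97 #5:1@96] asks=[-]
After op 10 [order #9] limit_buy(price=96, qty=5): fills=none; bids=[#6:8@102 #7:9@101 #1:5@97 #8:5@97 #5:1@96 #9:5@96] asks=[-]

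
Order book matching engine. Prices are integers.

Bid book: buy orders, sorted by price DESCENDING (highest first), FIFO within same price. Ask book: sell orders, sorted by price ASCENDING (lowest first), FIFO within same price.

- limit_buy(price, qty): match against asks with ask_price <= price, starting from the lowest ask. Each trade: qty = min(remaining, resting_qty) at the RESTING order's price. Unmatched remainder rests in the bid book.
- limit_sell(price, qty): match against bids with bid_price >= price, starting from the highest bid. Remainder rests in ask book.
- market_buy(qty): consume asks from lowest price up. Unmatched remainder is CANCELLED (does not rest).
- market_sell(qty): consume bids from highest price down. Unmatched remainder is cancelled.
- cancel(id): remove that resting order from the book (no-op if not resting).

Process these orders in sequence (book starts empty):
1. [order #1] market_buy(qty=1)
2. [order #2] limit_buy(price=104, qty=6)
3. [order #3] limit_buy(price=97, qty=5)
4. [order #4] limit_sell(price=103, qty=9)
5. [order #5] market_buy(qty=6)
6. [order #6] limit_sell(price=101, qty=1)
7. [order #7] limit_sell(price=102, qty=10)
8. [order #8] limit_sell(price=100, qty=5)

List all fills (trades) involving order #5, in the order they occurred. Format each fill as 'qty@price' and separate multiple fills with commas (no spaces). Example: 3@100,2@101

After op 1 [order #1] market_buy(qty=1): fills=none; bids=[-] asks=[-]
After op 2 [order #2] limit_buy(price=104, qty=6): fills=none; bids=[#2:6@104] asks=[-]
After op 3 [order #3] limit_buy(price=97, qty=5): fills=none; bids=[#2:6@104 #3:5@97] asks=[-]
After op 4 [order #4] limit_sell(price=103, qty=9): fills=#2x#4:6@104; bids=[#3:5@97] asks=[#4:3@103]
After op 5 [order #5] market_buy(qty=6): fills=#5x#4:3@103; bids=[#3:5@97] asks=[-]
After op 6 [order #6] limit_sell(price=101, qty=1): fills=none; bids=[#3:5@97] asks=[#6:1@101]
After op 7 [order #7] limit_sell(price=102, qty=10): fills=none; bids=[#3:5@97] asks=[#6:1@101 #7:10@102]
After op 8 [order #8] limit_sell(price=100, qty=5): fills=none; bids=[#3:5@97] asks=[#8:5@100 #6:1@101 #7:10@102]

Answer: 3@103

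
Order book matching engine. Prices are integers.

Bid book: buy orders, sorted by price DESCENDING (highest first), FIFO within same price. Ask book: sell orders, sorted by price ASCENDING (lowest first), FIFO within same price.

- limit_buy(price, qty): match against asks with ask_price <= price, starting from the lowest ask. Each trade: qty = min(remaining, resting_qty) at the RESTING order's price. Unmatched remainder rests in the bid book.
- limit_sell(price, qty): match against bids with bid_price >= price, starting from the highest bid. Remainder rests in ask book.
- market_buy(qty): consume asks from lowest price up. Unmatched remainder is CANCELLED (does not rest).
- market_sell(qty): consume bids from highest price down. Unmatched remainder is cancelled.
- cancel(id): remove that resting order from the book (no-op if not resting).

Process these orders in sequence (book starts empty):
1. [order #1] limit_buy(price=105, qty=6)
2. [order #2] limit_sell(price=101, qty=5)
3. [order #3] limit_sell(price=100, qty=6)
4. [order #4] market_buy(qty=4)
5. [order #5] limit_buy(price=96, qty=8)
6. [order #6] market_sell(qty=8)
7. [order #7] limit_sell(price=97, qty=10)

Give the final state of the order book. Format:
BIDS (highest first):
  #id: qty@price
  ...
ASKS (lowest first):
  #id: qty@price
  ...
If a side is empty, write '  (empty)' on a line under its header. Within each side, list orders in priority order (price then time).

Answer: BIDS (highest first):
  (empty)
ASKS (lowest first):
  #7: 10@97
  #3: 1@100

Derivation:
After op 1 [order #1] limit_buy(price=105, qty=6): fills=none; bids=[#1:6@105] asks=[-]
After op 2 [order #2] limit_sell(price=101, qty=5): fills=#1x#2:5@105; bids=[#1:1@105] asks=[-]
After op 3 [order #3] limit_sell(price=100, qty=6): fills=#1x#3:1@105; bids=[-] asks=[#3:5@100]
After op 4 [order #4] market_buy(qty=4): fills=#4x#3:4@100; bids=[-] asks=[#3:1@100]
After op 5 [order #5] limit_buy(price=96, qty=8): fills=none; bids=[#5:8@96] asks=[#3:1@100]
After op 6 [order #6] market_sell(qty=8): fills=#5x#6:8@96; bids=[-] asks=[#3:1@100]
After op 7 [order #7] limit_sell(price=97, qty=10): fills=none; bids=[-] asks=[#7:10@97 #3:1@100]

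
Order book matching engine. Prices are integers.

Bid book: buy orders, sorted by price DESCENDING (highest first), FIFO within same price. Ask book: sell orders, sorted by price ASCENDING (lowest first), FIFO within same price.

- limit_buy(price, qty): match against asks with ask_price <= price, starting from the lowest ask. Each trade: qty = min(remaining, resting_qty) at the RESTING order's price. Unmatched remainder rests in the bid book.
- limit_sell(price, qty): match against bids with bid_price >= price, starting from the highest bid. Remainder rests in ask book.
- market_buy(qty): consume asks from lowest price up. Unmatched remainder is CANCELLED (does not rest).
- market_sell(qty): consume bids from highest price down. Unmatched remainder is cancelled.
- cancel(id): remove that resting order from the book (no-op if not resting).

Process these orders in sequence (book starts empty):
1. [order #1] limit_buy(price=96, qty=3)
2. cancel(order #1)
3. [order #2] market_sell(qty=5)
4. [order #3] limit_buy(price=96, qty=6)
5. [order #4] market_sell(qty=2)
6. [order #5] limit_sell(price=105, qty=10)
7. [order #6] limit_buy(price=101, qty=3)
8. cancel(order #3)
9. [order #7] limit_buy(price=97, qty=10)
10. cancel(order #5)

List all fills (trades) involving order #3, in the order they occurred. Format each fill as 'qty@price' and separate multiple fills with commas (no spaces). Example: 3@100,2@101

Answer: 2@96

Derivation:
After op 1 [order #1] limit_buy(price=96, qty=3): fills=none; bids=[#1:3@96] asks=[-]
After op 2 cancel(order #1): fills=none; bids=[-] asks=[-]
After op 3 [order #2] market_sell(qty=5): fills=none; bids=[-] asks=[-]
After op 4 [order #3] limit_buy(price=96, qty=6): fills=none; bids=[#3:6@96] asks=[-]
After op 5 [order #4] market_sell(qty=2): fills=#3x#4:2@96; bids=[#3:4@96] asks=[-]
After op 6 [order #5] limit_sell(price=105, qty=10): fills=none; bids=[#3:4@96] asks=[#5:10@105]
After op 7 [order #6] limit_buy(price=101, qty=3): fills=none; bids=[#6:3@101 #3:4@96] asks=[#5:10@105]
After op 8 cancel(order #3): fills=none; bids=[#6:3@101] asks=[#5:10@105]
After op 9 [order #7] limit_buy(price=97, qty=10): fills=none; bids=[#6:3@101 #7:10@97] asks=[#5:10@105]
After op 10 cancel(order #5): fills=none; bids=[#6:3@101 #7:10@97] asks=[-]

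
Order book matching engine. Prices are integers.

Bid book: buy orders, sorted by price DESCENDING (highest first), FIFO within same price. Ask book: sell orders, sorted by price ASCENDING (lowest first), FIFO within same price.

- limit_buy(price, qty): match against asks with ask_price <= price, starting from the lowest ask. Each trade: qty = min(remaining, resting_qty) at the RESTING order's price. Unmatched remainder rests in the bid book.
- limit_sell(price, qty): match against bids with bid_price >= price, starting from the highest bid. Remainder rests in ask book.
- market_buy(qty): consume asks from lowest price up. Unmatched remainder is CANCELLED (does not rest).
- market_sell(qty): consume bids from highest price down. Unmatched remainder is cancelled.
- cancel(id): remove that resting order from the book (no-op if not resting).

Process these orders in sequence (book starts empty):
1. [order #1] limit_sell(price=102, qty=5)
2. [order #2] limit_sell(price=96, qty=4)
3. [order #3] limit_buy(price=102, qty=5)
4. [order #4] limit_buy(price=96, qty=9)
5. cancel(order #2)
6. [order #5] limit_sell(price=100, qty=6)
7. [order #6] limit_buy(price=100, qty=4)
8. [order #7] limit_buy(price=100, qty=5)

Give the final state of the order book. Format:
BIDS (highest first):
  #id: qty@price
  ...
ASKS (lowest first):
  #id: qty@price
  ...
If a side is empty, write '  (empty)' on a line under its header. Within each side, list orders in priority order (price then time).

After op 1 [order #1] limit_sell(price=102, qty=5): fills=none; bids=[-] asks=[#1:5@102]
After op 2 [order #2] limit_sell(price=96, qty=4): fills=none; bids=[-] asks=[#2:4@96 #1:5@102]
After op 3 [order #3] limit_buy(price=102, qty=5): fills=#3x#2:4@96 #3x#1:1@102; bids=[-] asks=[#1:4@102]
After op 4 [order #4] limit_buy(price=96, qty=9): fills=none; bids=[#4:9@96] asks=[#1:4@102]
After op 5 cancel(order #2): fills=none; bids=[#4:9@96] asks=[#1:4@102]
After op 6 [order #5] limit_sell(price=100, qty=6): fills=none; bids=[#4:9@96] asks=[#5:6@100 #1:4@102]
After op 7 [order #6] limit_buy(price=100, qty=4): fills=#6x#5:4@100; bids=[#4:9@96] asks=[#5:2@100 #1:4@102]
After op 8 [order #7] limit_buy(price=100, qty=5): fills=#7x#5:2@100; bids=[#7:3@100 #4:9@96] asks=[#1:4@102]

Answer: BIDS (highest first):
  #7: 3@100
  #4: 9@96
ASKS (lowest first):
  #1: 4@102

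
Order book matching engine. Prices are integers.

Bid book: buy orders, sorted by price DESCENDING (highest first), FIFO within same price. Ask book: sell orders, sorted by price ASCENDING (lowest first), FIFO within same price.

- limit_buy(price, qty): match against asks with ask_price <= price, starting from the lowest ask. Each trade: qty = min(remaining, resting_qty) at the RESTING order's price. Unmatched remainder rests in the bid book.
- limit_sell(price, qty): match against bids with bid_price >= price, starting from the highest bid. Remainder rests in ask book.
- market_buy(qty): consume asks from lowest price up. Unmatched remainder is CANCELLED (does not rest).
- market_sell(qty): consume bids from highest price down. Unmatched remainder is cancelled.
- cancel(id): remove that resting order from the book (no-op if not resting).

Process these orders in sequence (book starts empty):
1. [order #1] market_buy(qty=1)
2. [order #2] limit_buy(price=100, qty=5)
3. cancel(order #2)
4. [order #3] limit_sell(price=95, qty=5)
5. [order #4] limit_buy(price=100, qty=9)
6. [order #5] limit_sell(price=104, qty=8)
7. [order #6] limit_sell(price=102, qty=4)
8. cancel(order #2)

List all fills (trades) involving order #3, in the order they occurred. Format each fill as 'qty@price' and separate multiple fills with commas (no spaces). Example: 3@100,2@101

After op 1 [order #1] market_buy(qty=1): fills=none; bids=[-] asks=[-]
After op 2 [order #2] limit_buy(price=100, qty=5): fills=none; bids=[#2:5@100] asks=[-]
After op 3 cancel(order #2): fills=none; bids=[-] asks=[-]
After op 4 [order #3] limit_sell(price=95, qty=5): fills=none; bids=[-] asks=[#3:5@95]
After op 5 [order #4] limit_buy(price=100, qty=9): fills=#4x#3:5@95; bids=[#4:4@100] asks=[-]
After op 6 [order #5] limit_sell(price=104, qty=8): fills=none; bids=[#4:4@100] asks=[#5:8@104]
After op 7 [order #6] limit_sell(price=102, qty=4): fills=none; bids=[#4:4@100] asks=[#6:4@102 #5:8@104]
After op 8 cancel(order #2): fills=none; bids=[#4:4@100] asks=[#6:4@102 #5:8@104]

Answer: 5@95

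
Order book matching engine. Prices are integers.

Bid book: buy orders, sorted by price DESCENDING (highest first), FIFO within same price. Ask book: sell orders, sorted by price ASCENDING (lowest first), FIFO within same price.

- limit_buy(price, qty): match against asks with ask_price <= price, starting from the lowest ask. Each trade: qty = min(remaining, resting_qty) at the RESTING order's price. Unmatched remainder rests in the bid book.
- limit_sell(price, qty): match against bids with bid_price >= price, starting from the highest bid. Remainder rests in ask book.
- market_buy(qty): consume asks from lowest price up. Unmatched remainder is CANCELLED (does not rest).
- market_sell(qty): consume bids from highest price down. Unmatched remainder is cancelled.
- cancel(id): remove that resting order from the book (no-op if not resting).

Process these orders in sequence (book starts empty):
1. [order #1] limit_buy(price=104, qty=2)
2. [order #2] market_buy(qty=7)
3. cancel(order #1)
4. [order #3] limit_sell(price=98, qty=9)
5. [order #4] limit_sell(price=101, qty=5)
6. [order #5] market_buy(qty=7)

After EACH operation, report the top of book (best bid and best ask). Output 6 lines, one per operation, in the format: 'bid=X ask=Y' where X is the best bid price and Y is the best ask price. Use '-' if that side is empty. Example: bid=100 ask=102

Answer: bid=104 ask=-
bid=104 ask=-
bid=- ask=-
bid=- ask=98
bid=- ask=98
bid=- ask=98

Derivation:
After op 1 [order #1] limit_buy(price=104, qty=2): fills=none; bids=[#1:2@104] asks=[-]
After op 2 [order #2] market_buy(qty=7): fills=none; bids=[#1:2@104] asks=[-]
After op 3 cancel(order #1): fills=none; bids=[-] asks=[-]
After op 4 [order #3] limit_sell(price=98, qty=9): fills=none; bids=[-] asks=[#3:9@98]
After op 5 [order #4] limit_sell(price=101, qty=5): fills=none; bids=[-] asks=[#3:9@98 #4:5@101]
After op 6 [order #5] market_buy(qty=7): fills=#5x#3:7@98; bids=[-] asks=[#3:2@98 #4:5@101]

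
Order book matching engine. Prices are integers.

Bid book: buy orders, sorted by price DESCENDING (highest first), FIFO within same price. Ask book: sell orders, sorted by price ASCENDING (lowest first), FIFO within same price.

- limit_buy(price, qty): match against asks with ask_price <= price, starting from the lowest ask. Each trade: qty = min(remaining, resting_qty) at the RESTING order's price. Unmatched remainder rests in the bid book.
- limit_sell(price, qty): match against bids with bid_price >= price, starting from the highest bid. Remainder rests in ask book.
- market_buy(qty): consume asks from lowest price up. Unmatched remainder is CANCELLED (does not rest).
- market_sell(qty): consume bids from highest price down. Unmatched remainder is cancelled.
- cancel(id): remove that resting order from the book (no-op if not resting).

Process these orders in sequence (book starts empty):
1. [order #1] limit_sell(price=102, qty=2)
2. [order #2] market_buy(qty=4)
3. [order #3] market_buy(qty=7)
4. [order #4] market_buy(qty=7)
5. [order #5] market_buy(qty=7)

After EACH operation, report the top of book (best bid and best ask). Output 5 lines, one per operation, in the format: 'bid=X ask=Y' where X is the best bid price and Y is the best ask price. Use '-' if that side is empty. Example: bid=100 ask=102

After op 1 [order #1] limit_sell(price=102, qty=2): fills=none; bids=[-] asks=[#1:2@102]
After op 2 [order #2] market_buy(qty=4): fills=#2x#1:2@102; bids=[-] asks=[-]
After op 3 [order #3] market_buy(qty=7): fills=none; bids=[-] asks=[-]
After op 4 [order #4] market_buy(qty=7): fills=none; bids=[-] asks=[-]
After op 5 [order #5] market_buy(qty=7): fills=none; bids=[-] asks=[-]

Answer: bid=- ask=102
bid=- ask=-
bid=- ask=-
bid=- ask=-
bid=- ask=-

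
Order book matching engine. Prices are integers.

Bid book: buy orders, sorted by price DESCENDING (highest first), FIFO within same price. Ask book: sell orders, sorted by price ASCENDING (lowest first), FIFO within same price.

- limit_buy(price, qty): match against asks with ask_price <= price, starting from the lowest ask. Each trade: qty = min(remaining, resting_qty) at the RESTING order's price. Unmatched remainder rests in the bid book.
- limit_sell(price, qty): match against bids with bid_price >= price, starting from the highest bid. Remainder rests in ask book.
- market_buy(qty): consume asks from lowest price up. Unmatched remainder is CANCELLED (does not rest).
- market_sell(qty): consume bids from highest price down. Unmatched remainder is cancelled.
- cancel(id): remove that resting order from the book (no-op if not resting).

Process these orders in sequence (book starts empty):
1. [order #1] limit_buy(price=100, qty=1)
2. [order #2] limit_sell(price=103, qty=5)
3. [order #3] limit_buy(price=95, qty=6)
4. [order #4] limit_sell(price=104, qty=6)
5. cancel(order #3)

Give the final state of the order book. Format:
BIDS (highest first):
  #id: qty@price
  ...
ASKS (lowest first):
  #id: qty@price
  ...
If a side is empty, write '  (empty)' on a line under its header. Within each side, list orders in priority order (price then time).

Answer: BIDS (highest first):
  #1: 1@100
ASKS (lowest first):
  #2: 5@103
  #4: 6@104

Derivation:
After op 1 [order #1] limit_buy(price=100, qty=1): fills=none; bids=[#1:1@100] asks=[-]
After op 2 [order #2] limit_sell(price=103, qty=5): fills=none; bids=[#1:1@100] asks=[#2:5@103]
After op 3 [order #3] limit_buy(price=95, qty=6): fills=none; bids=[#1:1@100 #3:6@95] asks=[#2:5@103]
After op 4 [order #4] limit_sell(price=104, qty=6): fills=none; bids=[#1:1@100 #3:6@95] asks=[#2:5@103 #4:6@104]
After op 5 cancel(order #3): fills=none; bids=[#1:1@100] asks=[#2:5@103 #4:6@104]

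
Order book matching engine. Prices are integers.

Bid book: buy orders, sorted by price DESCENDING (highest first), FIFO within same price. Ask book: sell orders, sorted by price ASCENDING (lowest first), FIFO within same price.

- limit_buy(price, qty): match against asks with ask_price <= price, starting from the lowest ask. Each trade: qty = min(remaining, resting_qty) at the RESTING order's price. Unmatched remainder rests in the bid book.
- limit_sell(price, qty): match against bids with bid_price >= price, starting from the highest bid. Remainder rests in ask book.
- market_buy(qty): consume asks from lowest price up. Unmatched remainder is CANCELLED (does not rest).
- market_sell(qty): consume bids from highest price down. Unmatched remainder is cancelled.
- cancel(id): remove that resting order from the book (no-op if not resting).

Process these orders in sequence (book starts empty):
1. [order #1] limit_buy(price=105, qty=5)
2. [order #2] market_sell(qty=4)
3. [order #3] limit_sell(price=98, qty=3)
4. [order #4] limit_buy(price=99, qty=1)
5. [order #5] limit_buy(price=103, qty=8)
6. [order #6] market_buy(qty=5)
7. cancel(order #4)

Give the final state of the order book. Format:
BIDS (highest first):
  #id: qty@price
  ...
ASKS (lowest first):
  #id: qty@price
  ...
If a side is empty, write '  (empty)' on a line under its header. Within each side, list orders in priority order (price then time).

After op 1 [order #1] limit_buy(price=105, qty=5): fills=none; bids=[#1:5@105] asks=[-]
After op 2 [order #2] market_sell(qty=4): fills=#1x#2:4@105; bids=[#1:1@105] asks=[-]
After op 3 [order #3] limit_sell(price=98, qty=3): fills=#1x#3:1@105; bids=[-] asks=[#3:2@98]
After op 4 [order #4] limit_buy(price=99, qty=1): fills=#4x#3:1@98; bids=[-] asks=[#3:1@98]
After op 5 [order #5] limit_buy(price=103, qty=8): fills=#5x#3:1@98; bids=[#5:7@103] asks=[-]
After op 6 [order #6] market_buy(qty=5): fills=none; bids=[#5:7@103] asks=[-]
After op 7 cancel(order #4): fills=none; bids=[#5:7@103] asks=[-]

Answer: BIDS (highest first):
  #5: 7@103
ASKS (lowest first):
  (empty)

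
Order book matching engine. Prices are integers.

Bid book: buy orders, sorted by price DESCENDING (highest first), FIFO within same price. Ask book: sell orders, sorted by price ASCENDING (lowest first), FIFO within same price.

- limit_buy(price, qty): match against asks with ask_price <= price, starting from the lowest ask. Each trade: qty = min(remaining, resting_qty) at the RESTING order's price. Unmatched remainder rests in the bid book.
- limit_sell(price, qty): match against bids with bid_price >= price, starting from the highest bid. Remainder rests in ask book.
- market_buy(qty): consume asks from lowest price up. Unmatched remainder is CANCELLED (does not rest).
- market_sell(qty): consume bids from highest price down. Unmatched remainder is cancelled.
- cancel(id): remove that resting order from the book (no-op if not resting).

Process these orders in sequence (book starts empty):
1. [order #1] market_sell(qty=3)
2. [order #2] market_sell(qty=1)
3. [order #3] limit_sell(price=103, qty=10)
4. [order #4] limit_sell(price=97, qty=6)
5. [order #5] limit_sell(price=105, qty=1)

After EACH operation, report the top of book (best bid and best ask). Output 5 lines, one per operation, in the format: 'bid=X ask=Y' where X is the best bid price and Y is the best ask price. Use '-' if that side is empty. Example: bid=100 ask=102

After op 1 [order #1] market_sell(qty=3): fills=none; bids=[-] asks=[-]
After op 2 [order #2] market_sell(qty=1): fills=none; bids=[-] asks=[-]
After op 3 [order #3] limit_sell(price=103, qty=10): fills=none; bids=[-] asks=[#3:10@103]
After op 4 [order #4] limit_sell(price=97, qty=6): fills=none; bids=[-] asks=[#4:6@97 #3:10@103]
After op 5 [order #5] limit_sell(price=105, qty=1): fills=none; bids=[-] asks=[#4:6@97 #3:10@103 #5:1@105]

Answer: bid=- ask=-
bid=- ask=-
bid=- ask=103
bid=- ask=97
bid=- ask=97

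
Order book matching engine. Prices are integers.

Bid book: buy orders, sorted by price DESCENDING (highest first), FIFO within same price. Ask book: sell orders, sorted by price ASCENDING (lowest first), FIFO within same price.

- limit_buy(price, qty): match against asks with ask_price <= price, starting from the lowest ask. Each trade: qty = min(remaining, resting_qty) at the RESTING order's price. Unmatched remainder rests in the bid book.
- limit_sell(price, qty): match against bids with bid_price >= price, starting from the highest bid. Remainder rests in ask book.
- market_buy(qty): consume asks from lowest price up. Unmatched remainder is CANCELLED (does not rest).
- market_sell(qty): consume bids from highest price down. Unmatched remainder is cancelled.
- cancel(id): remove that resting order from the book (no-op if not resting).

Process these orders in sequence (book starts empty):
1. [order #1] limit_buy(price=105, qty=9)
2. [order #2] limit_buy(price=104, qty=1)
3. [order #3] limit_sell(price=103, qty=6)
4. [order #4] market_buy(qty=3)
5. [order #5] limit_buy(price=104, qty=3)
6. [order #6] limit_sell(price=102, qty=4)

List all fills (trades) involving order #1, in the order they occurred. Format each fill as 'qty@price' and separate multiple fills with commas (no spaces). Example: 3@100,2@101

Answer: 6@105,3@105

Derivation:
After op 1 [order #1] limit_buy(price=105, qty=9): fills=none; bids=[#1:9@105] asks=[-]
After op 2 [order #2] limit_buy(price=104, qty=1): fills=none; bids=[#1:9@105 #2:1@104] asks=[-]
After op 3 [order #3] limit_sell(price=103, qty=6): fills=#1x#3:6@105; bids=[#1:3@105 #2:1@104] asks=[-]
After op 4 [order #4] market_buy(qty=3): fills=none; bids=[#1:3@105 #2:1@104] asks=[-]
After op 5 [order #5] limit_buy(price=104, qty=3): fills=none; bids=[#1:3@105 #2:1@104 #5:3@104] asks=[-]
After op 6 [order #6] limit_sell(price=102, qty=4): fills=#1x#6:3@105 #2x#6:1@104; bids=[#5:3@104] asks=[-]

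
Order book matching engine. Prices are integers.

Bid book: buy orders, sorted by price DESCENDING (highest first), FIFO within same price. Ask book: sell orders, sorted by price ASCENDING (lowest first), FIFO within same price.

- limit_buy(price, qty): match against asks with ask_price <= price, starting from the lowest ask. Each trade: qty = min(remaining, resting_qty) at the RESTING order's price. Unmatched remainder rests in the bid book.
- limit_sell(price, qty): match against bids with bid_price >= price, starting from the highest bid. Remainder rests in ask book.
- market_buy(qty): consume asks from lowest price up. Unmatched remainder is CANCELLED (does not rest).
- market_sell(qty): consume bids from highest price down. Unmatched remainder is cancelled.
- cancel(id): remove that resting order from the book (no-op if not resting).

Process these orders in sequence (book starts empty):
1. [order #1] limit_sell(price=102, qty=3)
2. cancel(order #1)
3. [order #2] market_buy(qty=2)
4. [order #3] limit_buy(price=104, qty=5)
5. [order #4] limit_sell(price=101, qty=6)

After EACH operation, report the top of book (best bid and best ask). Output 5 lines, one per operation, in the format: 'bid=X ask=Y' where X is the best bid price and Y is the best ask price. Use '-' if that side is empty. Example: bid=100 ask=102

After op 1 [order #1] limit_sell(price=102, qty=3): fills=none; bids=[-] asks=[#1:3@102]
After op 2 cancel(order #1): fills=none; bids=[-] asks=[-]
After op 3 [order #2] market_buy(qty=2): fills=none; bids=[-] asks=[-]
After op 4 [order #3] limit_buy(price=104, qty=5): fills=none; bids=[#3:5@104] asks=[-]
After op 5 [order #4] limit_sell(price=101, qty=6): fills=#3x#4:5@104; bids=[-] asks=[#4:1@101]

Answer: bid=- ask=102
bid=- ask=-
bid=- ask=-
bid=104 ask=-
bid=- ask=101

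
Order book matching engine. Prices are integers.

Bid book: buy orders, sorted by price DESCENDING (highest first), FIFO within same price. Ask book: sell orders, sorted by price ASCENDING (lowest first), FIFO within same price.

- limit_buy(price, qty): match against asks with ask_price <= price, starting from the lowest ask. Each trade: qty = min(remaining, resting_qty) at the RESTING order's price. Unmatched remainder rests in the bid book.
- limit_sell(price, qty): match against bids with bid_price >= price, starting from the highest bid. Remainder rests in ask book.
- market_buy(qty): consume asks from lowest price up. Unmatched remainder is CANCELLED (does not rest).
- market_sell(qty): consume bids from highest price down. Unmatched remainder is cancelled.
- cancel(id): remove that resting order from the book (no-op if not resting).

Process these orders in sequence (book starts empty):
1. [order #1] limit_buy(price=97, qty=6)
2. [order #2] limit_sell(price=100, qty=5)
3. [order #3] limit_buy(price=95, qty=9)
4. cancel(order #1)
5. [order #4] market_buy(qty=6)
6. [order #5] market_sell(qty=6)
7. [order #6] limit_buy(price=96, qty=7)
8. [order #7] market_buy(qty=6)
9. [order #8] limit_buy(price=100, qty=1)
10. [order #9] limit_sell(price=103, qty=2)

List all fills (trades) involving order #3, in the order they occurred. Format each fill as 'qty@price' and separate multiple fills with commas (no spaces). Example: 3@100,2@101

Answer: 6@95

Derivation:
After op 1 [order #1] limit_buy(price=97, qty=6): fills=none; bids=[#1:6@97] asks=[-]
After op 2 [order #2] limit_sell(price=100, qty=5): fills=none; bids=[#1:6@97] asks=[#2:5@100]
After op 3 [order #3] limit_buy(price=95, qty=9): fills=none; bids=[#1:6@97 #3:9@95] asks=[#2:5@100]
After op 4 cancel(order #1): fills=none; bids=[#3:9@95] asks=[#2:5@100]
After op 5 [order #4] market_buy(qty=6): fills=#4x#2:5@100; bids=[#3:9@95] asks=[-]
After op 6 [order #5] market_sell(qty=6): fills=#3x#5:6@95; bids=[#3:3@95] asks=[-]
After op 7 [order #6] limit_buy(price=96, qty=7): fills=none; bids=[#6:7@96 #3:3@95] asks=[-]
After op 8 [order #7] market_buy(qty=6): fills=none; bids=[#6:7@96 #3:3@95] asks=[-]
After op 9 [order #8] limit_buy(price=100, qty=1): fills=none; bids=[#8:1@100 #6:7@96 #3:3@95] asks=[-]
After op 10 [order #9] limit_sell(price=103, qty=2): fills=none; bids=[#8:1@100 #6:7@96 #3:3@95] asks=[#9:2@103]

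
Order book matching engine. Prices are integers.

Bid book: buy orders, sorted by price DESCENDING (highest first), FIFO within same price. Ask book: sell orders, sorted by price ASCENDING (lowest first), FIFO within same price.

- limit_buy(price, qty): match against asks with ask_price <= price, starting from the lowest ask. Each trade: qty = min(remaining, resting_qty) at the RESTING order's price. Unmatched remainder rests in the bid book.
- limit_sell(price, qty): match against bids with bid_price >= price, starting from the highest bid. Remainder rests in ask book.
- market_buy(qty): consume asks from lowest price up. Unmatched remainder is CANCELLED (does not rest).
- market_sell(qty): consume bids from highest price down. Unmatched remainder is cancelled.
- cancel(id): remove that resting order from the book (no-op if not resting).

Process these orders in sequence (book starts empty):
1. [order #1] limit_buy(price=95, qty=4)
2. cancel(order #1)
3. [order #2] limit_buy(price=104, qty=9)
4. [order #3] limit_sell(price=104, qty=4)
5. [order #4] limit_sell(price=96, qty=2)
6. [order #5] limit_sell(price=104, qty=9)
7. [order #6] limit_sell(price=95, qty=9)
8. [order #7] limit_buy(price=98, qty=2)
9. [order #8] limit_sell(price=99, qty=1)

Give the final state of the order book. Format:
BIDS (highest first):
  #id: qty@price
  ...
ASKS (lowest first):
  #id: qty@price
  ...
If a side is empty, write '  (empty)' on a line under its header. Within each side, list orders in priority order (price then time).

After op 1 [order #1] limit_buy(price=95, qty=4): fills=none; bids=[#1:4@95] asks=[-]
After op 2 cancel(order #1): fills=none; bids=[-] asks=[-]
After op 3 [order #2] limit_buy(price=104, qty=9): fills=none; bids=[#2:9@104] asks=[-]
After op 4 [order #3] limit_sell(price=104, qty=4): fills=#2x#3:4@104; bids=[#2:5@104] asks=[-]
After op 5 [order #4] limit_sell(price=96, qty=2): fills=#2x#4:2@104; bids=[#2:3@104] asks=[-]
After op 6 [order #5] limit_sell(price=104, qty=9): fills=#2x#5:3@104; bids=[-] asks=[#5:6@104]
After op 7 [order #6] limit_sell(price=95, qty=9): fills=none; bids=[-] asks=[#6:9@95 #5:6@104]
After op 8 [order #7] limit_buy(price=98, qty=2): fills=#7x#6:2@95; bids=[-] asks=[#6:7@95 #5:6@104]
After op 9 [order #8] limit_sell(price=99, qty=1): fills=none; bids=[-] asks=[#6:7@95 #8:1@99 #5:6@104]

Answer: BIDS (highest first):
  (empty)
ASKS (lowest first):
  #6: 7@95
  #8: 1@99
  #5: 6@104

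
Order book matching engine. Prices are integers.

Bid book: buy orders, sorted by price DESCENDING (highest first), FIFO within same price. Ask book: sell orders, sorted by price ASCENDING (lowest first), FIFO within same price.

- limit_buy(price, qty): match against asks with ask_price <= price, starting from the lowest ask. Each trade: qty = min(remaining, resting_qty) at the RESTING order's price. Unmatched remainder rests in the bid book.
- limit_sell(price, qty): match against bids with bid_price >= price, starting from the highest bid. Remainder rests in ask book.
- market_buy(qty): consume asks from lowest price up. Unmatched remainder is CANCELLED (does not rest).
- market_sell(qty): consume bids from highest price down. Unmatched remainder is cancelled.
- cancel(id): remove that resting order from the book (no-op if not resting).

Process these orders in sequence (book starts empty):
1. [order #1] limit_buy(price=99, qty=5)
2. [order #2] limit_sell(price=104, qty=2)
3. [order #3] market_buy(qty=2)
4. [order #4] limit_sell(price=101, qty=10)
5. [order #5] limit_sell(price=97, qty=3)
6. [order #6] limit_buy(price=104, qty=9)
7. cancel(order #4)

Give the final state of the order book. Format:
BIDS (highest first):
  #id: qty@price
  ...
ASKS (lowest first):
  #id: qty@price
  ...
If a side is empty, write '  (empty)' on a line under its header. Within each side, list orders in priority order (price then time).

Answer: BIDS (highest first):
  #1: 2@99
ASKS (lowest first):
  (empty)

Derivation:
After op 1 [order #1] limit_buy(price=99, qty=5): fills=none; bids=[#1:5@99] asks=[-]
After op 2 [order #2] limit_sell(price=104, qty=2): fills=none; bids=[#1:5@99] asks=[#2:2@104]
After op 3 [order #3] market_buy(qty=2): fills=#3x#2:2@104; bids=[#1:5@99] asks=[-]
After op 4 [order #4] limit_sell(price=101, qty=10): fills=none; bids=[#1:5@99] asks=[#4:10@101]
After op 5 [order #5] limit_sell(price=97, qty=3): fills=#1x#5:3@99; bids=[#1:2@99] asks=[#4:10@101]
After op 6 [order #6] limit_buy(price=104, qty=9): fills=#6x#4:9@101; bids=[#1:2@99] asks=[#4:1@101]
After op 7 cancel(order #4): fills=none; bids=[#1:2@99] asks=[-]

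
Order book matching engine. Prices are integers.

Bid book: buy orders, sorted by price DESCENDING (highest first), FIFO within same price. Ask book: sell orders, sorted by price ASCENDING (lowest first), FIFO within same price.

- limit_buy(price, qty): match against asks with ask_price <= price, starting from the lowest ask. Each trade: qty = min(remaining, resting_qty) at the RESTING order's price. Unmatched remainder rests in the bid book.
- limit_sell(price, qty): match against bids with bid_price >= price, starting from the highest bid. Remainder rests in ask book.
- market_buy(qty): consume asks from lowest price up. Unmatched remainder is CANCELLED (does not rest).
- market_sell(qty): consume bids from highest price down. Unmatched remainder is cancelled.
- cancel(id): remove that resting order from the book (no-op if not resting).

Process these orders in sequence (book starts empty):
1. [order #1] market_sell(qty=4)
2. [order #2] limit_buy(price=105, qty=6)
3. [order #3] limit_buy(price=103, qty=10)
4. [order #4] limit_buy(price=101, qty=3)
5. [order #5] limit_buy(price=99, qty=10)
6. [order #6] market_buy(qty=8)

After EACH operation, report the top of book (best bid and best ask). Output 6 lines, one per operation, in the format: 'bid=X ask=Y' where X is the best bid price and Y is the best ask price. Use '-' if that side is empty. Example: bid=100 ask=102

Answer: bid=- ask=-
bid=105 ask=-
bid=105 ask=-
bid=105 ask=-
bid=105 ask=-
bid=105 ask=-

Derivation:
After op 1 [order #1] market_sell(qty=4): fills=none; bids=[-] asks=[-]
After op 2 [order #2] limit_buy(price=105, qty=6): fills=none; bids=[#2:6@105] asks=[-]
After op 3 [order #3] limit_buy(price=103, qty=10): fills=none; bids=[#2:6@105 #3:10@103] asks=[-]
After op 4 [order #4] limit_buy(price=101, qty=3): fills=none; bids=[#2:6@105 #3:10@103 #4:3@101] asks=[-]
After op 5 [order #5] limit_buy(price=99, qty=10): fills=none; bids=[#2:6@105 #3:10@103 #4:3@101 #5:10@99] asks=[-]
After op 6 [order #6] market_buy(qty=8): fills=none; bids=[#2:6@105 #3:10@103 #4:3@101 #5:10@99] asks=[-]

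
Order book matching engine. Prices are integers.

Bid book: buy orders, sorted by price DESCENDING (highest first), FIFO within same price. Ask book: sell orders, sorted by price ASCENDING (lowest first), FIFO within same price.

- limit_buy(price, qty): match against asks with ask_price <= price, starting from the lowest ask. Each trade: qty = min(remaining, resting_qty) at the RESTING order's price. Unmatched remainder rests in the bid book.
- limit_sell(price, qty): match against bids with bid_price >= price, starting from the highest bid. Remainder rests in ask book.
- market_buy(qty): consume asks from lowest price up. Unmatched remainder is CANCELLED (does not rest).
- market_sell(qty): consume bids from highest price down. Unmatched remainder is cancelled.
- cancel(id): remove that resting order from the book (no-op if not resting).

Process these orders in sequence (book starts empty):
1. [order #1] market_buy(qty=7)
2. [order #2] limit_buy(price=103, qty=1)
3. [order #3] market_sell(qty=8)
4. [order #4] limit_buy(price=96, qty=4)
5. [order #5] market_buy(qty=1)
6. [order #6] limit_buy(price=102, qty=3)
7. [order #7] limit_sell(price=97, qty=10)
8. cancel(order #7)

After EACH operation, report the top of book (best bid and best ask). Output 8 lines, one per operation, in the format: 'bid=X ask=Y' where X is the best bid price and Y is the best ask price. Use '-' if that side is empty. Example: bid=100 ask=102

Answer: bid=- ask=-
bid=103 ask=-
bid=- ask=-
bid=96 ask=-
bid=96 ask=-
bid=102 ask=-
bid=96 ask=97
bid=96 ask=-

Derivation:
After op 1 [order #1] market_buy(qty=7): fills=none; bids=[-] asks=[-]
After op 2 [order #2] limit_buy(price=103, qty=1): fills=none; bids=[#2:1@103] asks=[-]
After op 3 [order #3] market_sell(qty=8): fills=#2x#3:1@103; bids=[-] asks=[-]
After op 4 [order #4] limit_buy(price=96, qty=4): fills=none; bids=[#4:4@96] asks=[-]
After op 5 [order #5] market_buy(qty=1): fills=none; bids=[#4:4@96] asks=[-]
After op 6 [order #6] limit_buy(price=102, qty=3): fills=none; bids=[#6:3@102 #4:4@96] asks=[-]
After op 7 [order #7] limit_sell(price=97, qty=10): fills=#6x#7:3@102; bids=[#4:4@96] asks=[#7:7@97]
After op 8 cancel(order #7): fills=none; bids=[#4:4@96] asks=[-]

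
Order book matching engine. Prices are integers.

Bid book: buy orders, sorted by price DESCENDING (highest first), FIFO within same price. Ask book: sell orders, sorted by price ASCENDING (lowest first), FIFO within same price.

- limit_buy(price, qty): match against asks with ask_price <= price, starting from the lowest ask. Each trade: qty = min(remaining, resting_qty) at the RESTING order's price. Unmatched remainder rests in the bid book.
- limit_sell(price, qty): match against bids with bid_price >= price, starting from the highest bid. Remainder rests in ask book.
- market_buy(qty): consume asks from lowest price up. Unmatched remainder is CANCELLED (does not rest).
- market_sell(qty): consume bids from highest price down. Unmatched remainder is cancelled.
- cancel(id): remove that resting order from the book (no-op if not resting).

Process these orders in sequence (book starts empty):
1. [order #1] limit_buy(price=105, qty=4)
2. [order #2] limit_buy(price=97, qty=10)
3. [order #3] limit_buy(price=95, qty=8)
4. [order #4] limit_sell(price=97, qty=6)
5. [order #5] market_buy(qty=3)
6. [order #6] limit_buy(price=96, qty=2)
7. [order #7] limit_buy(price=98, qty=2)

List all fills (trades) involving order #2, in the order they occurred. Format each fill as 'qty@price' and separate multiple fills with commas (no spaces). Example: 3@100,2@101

Answer: 2@97

Derivation:
After op 1 [order #1] limit_buy(price=105, qty=4): fills=none; bids=[#1:4@105] asks=[-]
After op 2 [order #2] limit_buy(price=97, qty=10): fills=none; bids=[#1:4@105 #2:10@97] asks=[-]
After op 3 [order #3] limit_buy(price=95, qty=8): fills=none; bids=[#1:4@105 #2:10@97 #3:8@95] asks=[-]
After op 4 [order #4] limit_sell(price=97, qty=6): fills=#1x#4:4@105 #2x#4:2@97; bids=[#2:8@97 #3:8@95] asks=[-]
After op 5 [order #5] market_buy(qty=3): fills=none; bids=[#2:8@97 #3:8@95] asks=[-]
After op 6 [order #6] limit_buy(price=96, qty=2): fills=none; bids=[#2:8@97 #6:2@96 #3:8@95] asks=[-]
After op 7 [order #7] limit_buy(price=98, qty=2): fills=none; bids=[#7:2@98 #2:8@97 #6:2@96 #3:8@95] asks=[-]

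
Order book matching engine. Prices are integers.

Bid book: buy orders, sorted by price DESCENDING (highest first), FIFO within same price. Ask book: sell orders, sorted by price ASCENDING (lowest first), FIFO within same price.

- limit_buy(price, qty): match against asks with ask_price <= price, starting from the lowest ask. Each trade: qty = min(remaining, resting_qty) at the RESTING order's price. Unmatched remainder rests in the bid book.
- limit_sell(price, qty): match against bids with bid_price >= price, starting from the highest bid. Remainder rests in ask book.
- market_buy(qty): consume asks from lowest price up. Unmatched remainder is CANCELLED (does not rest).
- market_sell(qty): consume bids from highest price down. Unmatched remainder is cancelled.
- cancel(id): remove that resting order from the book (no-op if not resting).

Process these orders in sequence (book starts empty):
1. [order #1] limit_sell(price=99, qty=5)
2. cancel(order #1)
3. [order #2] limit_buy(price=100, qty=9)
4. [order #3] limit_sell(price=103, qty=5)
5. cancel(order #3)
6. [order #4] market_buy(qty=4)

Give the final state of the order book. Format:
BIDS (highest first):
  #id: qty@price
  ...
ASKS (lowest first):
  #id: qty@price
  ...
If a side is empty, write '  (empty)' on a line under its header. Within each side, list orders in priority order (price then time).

Answer: BIDS (highest first):
  #2: 9@100
ASKS (lowest first):
  (empty)

Derivation:
After op 1 [order #1] limit_sell(price=99, qty=5): fills=none; bids=[-] asks=[#1:5@99]
After op 2 cancel(order #1): fills=none; bids=[-] asks=[-]
After op 3 [order #2] limit_buy(price=100, qty=9): fills=none; bids=[#2:9@100] asks=[-]
After op 4 [order #3] limit_sell(price=103, qty=5): fills=none; bids=[#2:9@100] asks=[#3:5@103]
After op 5 cancel(order #3): fills=none; bids=[#2:9@100] asks=[-]
After op 6 [order #4] market_buy(qty=4): fills=none; bids=[#2:9@100] asks=[-]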